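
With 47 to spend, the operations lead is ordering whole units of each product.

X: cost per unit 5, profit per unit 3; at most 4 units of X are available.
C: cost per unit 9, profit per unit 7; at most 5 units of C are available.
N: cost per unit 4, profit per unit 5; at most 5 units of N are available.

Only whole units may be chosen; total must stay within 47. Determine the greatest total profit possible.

N has the best ratio (5/4); taking only N gives at most 5×5 = 25 (stopped by the supply cap of 5).
Mixing does better — 3×C and 5×N: cost 47 ≤ 47, profit 3·7 + 5·5 = 46.

46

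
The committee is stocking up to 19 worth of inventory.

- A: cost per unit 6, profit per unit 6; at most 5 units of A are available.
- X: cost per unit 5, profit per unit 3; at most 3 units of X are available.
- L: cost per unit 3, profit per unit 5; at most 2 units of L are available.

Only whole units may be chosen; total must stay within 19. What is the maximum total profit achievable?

22

1×A, 1×X, and 2×L: cost 17 ≤ 19, profit 1·6 + 1·3 + 2·5 = 19.
2×A and 2×L: cost 18 ≤ 19, profit 2·6 + 2·5 = 22.
Best is 22.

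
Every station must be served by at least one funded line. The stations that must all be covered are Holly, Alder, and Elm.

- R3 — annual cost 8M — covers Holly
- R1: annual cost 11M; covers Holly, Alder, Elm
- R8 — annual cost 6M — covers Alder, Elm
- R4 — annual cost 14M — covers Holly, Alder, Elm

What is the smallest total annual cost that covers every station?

The greedy cost-per-new-station heuristic would pick R8 and R3 for 14, but a cheaper cover exists.
R1 alone covers Holly, Alder, Elm — every station.
Total annual cost: 11.
No cover costs less than 11.

11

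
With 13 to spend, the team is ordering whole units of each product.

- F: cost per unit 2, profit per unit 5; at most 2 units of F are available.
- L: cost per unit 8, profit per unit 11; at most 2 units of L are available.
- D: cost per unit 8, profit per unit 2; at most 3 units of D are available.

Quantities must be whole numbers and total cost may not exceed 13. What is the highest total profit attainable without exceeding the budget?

Take 2×F and 1×L: cost 12 ≤ 13, profit 2·5 + 1·11 = 21.
F has the best ratio (5/2) and is taken to its limit of 2; remaining capacity is filled optimally with the others.

21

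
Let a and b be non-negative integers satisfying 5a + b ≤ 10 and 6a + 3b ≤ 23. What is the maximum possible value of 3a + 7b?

49

The continuous relaxation peaks at (0, 7.67) with value 53.67; rounding to a feasible lattice point costs some objective.
(a,b)=(0,7): 5·0+1·7=7≤10, 6·0+3·7=21≤23, objective 49.
(a,b)=(0,6): 5·0+1·6=6≤10, 6·0+3·6=18≤23, objective 42.
Maximum is 49 at (a,b)=(0,7).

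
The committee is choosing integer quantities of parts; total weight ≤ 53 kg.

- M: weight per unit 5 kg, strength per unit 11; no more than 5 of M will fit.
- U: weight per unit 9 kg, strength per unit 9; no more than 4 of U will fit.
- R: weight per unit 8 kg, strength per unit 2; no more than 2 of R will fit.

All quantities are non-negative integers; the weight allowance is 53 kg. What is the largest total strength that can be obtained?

Take 5×M and 3×U: weight 52 ≤ 53, strength 5·11 + 3·9 = 82.
M has the best ratio (11/5) and is taken to its limit of 5; remaining capacity is filled optimally with the others.

82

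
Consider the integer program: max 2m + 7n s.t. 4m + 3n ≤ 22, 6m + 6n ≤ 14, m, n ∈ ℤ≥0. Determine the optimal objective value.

The continuous relaxation peaks at (0, 2.33) with value 16.33; rounding to a feasible lattice point costs some objective.
(m,n)=(0,2): 4·0+3·2=6≤22, 6·0+6·2=12≤14, objective 14.
(m,n)=(1,1): 4·1+3·1=7≤22, 6·1+6·1=12≤14, objective 9.
(m,n)=(0,1): 4·0+3·1=3≤22, 6·0+6·1=6≤14, objective 7.
No feasible integer point exceeds 14.

14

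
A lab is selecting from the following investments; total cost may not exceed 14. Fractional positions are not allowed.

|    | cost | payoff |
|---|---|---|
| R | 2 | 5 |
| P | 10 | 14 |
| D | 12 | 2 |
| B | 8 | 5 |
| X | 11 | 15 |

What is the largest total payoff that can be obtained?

20

Allowing fractional choices, the relaxed optimum would be about 21.7, but investments are indivisible.
X: cost 11 ≤ 14, payoff 15.
R + X: cost 2 + 11 = 13 ≤ 14, payoff 5 + 15 = 20.
R + P: cost 2 + 10 = 12 ≤ 14, payoff 5 + 14 = 19.
Best is R and X with total payoff 20.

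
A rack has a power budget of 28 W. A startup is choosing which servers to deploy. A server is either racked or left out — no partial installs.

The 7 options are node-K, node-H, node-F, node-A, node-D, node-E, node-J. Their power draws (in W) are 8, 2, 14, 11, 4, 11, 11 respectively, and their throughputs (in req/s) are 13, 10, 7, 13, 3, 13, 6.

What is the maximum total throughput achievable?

39

Allowing fractional choices, the relaxed optimum would be about 44.3, but servers are indivisible.
node-H + node-A + node-D + node-E: power draw 2 + 11 + 4 + 11 = 28 ≤ 28, throughput 10 + 13 + 3 + 13 = 39.
node-K + node-H + node-D + node-E: power draw 8 + 2 + 4 + 11 = 25 ≤ 28, throughput 13 + 10 + 3 + 13 = 39.
node-K + node-H + node-A + node-D: power draw 8 + 2 + 11 + 4 = 25 ≤ 28, throughput 13 + 10 + 13 + 3 = 39.
The maximum throughput is 39; one optimal choice is node-K, node-H, node-A, and node-D.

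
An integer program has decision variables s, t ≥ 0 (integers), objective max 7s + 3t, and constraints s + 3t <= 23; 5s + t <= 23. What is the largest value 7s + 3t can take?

(s,t)=(3,6): 1·3+3·6=21≤23, 5·3+1·6=21≤23, objective 39.
(s,t)=(3,5): 1·3+3·5=18≤23, 5·3+1·5=20≤23, objective 36.
(s,t)=(2,7): 1·2+3·7=23≤23, 5·2+1·7=17≤23, objective 35.
(s,t)=(2,6): 1·2+3·6=20≤23, 5·2+1·6=16≤23, objective 32.
The best lattice point is (3,6), giving 39.

39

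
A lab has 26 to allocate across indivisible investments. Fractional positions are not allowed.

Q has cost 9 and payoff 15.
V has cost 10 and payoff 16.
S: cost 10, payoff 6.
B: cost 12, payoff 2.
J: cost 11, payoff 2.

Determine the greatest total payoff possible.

31

Treat it as a binary knapsack problem.
Take Q and V: cost 9 + 10 = 19 ≤ 26, payoff 15 + 16 = 31.
No other feasible combination does better.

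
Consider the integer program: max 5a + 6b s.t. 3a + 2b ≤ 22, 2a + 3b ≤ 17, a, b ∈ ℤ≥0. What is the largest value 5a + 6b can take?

The continuous relaxation peaks at (6.4, 1.4) with value 40.40; rounding to a feasible lattice point costs some objective.
(a,b)=(4,3): 3·4+2·3=18≤22, 2·4+3·3=17≤17, objective 38.
(a,b)=(5,2): 3·5+2·2=19≤22, 2·5+3·2=16≤17, objective 37.
Maximum is 38 at (a,b)=(4,3).

38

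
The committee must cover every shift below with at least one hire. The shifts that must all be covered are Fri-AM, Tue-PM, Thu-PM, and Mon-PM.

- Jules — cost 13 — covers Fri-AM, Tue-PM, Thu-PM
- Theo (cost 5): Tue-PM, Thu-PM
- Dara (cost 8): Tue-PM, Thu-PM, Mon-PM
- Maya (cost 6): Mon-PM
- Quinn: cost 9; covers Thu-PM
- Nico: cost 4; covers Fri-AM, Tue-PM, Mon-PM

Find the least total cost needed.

9

Choose Theo and Nico: together they cover Fri-AM, Tue-PM, Thu-PM, Mon-PM — every shift.
Total cost: 5 + 4 = 9.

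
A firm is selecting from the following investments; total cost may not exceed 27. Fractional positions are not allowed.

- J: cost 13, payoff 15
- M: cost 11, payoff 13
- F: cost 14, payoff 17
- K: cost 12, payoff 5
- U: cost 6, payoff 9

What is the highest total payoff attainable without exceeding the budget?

32

This is an integer program with binary decision variables.
Allowing fractional choices, the relaxed optimum would be about 34.3, but investments are indivisible.
M + F: cost 11 + 14 = 25 ≤ 27, payoff 13 + 17 = 30.
J + F: cost 13 + 14 = 27 ≤ 27, payoff 15 + 17 = 32.
J + M: cost 13 + 11 = 24 ≤ 27, payoff 15 + 13 = 28.
Best is J and F with total payoff 32.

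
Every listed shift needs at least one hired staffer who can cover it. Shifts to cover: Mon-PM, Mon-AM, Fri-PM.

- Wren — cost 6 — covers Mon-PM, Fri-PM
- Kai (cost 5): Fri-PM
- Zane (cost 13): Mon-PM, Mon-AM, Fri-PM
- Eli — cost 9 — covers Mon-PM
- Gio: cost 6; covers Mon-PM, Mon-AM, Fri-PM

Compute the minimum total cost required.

Gio alone covers Mon-PM, Mon-AM, Fri-PM — every shift.
Total cost: 6.
No cover costs less than 6.

6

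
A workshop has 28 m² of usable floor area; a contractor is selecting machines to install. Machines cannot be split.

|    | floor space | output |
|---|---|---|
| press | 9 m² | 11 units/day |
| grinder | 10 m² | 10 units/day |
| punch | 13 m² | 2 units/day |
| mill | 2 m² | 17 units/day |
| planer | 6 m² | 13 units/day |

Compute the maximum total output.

51

Allowing fractional choices, the relaxed optimum would be about 51.2, but machines are indivisible.
press + grinder + mill + planer: floor space 9 + 10 + 2 + 6 = 27 ≤ 28, output 11 + 10 + 17 + 13 = 51.
press + mill + planer: floor space 9 + 2 + 6 = 17 ≤ 28, output 11 + 17 + 13 = 41.
grinder + mill + planer: floor space 10 + 2 + 6 = 18 ≤ 28, output 10 + 17 + 13 = 40.
Best is press, grinder, mill, and planer with total output 51.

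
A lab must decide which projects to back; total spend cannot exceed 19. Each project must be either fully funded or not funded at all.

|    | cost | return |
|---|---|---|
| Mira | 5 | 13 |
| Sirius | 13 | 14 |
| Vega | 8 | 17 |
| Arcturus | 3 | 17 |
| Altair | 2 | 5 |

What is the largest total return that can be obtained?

52

Allowing fractional choices, the relaxed optimum would be about 53.1, but projects are indivisible.
Mira + Vega + Arcturus + Altair: cost 5 + 8 + 3 + 2 = 18 ≤ 19, return 13 + 17 + 17 + 5 = 52.
Mira + Vega + Arcturus: cost 5 + 8 + 3 = 16 ≤ 19, return 13 + 17 + 17 = 47.
Vega + Arcturus + Altair: cost 8 + 3 + 2 = 13 ≤ 19, return 17 + 17 + 5 = 39.
Best is Mira, Vega, Arcturus, and Altair with total return 52.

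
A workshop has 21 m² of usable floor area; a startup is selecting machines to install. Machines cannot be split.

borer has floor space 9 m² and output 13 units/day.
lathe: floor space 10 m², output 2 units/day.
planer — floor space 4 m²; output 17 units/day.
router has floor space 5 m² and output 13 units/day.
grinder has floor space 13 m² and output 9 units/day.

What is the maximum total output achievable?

43

borer + planer + router: floor space 9 + 4 + 5 = 18 ≤ 21, output 13 + 17 + 13 = 43.
lathe + planer + router: floor space 10 + 4 + 5 = 19 ≤ 21, output 2 + 17 + 13 = 32.
planer + router: floor space 4 + 5 = 9 ≤ 21, output 17 + 13 = 30.
Best is borer, planer, and router with total output 43.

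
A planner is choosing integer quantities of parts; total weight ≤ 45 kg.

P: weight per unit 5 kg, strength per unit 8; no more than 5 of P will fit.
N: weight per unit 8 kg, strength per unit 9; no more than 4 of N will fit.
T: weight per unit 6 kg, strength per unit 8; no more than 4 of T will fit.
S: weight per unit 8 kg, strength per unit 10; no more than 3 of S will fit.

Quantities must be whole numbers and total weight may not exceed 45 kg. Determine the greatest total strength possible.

P has the best ratio (8/5); taking only P gives at most 5×8 = 40 (stopped by the supply cap of 5).
Mixing does better — 5×P, 2×T, and 1×S: weight 45 ≤ 45, strength 5·8 + 2·8 + 1·10 = 66.

66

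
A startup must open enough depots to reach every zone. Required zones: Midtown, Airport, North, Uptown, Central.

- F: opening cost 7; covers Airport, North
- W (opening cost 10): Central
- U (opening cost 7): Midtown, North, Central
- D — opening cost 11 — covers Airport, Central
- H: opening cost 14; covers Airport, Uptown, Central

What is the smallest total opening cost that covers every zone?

21

Choose U and H: together they cover Midtown, Airport, North, Uptown, Central — every zone.
Total opening cost: 7 + 14 = 21.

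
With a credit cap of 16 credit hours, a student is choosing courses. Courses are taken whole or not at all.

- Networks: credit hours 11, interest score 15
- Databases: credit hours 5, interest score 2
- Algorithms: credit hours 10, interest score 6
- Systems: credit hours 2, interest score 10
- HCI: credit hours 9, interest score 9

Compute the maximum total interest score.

Allowing fractional choices, the relaxed optimum would be about 28.0, but courses are indivisible.
Databases + Systems + HCI: credit hours 5 + 2 + 9 = 16 ≤ 16, interest score 2 + 10 + 9 = 21.
Networks + Systems: credit hours 11 + 2 = 13 ≤ 16, interest score 15 + 10 = 25.
Best is Networks and Systems with total interest score 25.

25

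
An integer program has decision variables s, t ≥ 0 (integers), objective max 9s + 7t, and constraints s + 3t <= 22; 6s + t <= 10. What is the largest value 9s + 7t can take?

The continuous relaxation peaks at (0.471, 7.18) with value 54.47; rounding to a feasible lattice point costs some objective.
(s,t)=(0,7): 1·0+3·7=21≤22, 6·0+1·7=7≤10, objective 49.
(s,t)=(0,6): 1·0+3·6=18≤22, 6·0+1·6=6≤10, objective 42.
No feasible integer point exceeds 49.

49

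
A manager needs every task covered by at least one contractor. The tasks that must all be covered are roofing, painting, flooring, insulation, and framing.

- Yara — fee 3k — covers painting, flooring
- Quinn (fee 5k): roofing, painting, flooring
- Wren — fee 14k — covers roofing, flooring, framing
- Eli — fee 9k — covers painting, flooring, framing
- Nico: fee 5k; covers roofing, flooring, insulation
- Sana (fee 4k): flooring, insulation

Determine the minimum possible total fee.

The greedy cost-per-new-task heuristic would pick Yara, Nico, and Eli for 17, but a cheaper cover exists.
Choose Eli and Nico: together they cover roofing, painting, flooring, insulation, framing — every task.
Total fee: 9 + 5 = 14.
No cover costs less than 14.

14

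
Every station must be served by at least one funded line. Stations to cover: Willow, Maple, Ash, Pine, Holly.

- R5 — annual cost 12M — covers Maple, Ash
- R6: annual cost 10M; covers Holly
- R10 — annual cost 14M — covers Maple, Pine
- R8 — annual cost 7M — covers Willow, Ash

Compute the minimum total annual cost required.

31

This is a weighted set-cover instance.
Choose R6, R10, and R8: together they cover Willow, Maple, Ash, Pine, Holly — every station.
Total annual cost: 10 + 14 + 7 = 31.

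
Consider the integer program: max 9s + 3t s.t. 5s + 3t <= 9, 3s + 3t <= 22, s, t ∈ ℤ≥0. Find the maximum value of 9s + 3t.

Relaxing integrality, the LP optimum is 16.20 at (s,t) = (1.8, 0), which is not an integer point.
(s,t)=(1,1): 5·1+3·1=8≤9, 3·1+3·1=6≤22, objective 12.
(s,t)=(1,0): 5·1+3·0=5≤9, 3·1+3·0=3≤22, objective 9.
(s,t)=(0,2): 5·0+3·2=6≤9, 3·0+3·2=6≤22, objective 6.
Maximum is 12 at (s,t)=(1,1).

12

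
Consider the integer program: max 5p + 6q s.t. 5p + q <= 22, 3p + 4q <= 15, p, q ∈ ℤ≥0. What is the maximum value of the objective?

The continuous relaxation peaks at (4.29, 0.529) with value 24.65; rounding to a feasible lattice point costs some objective.
(p,q)=(1,3): 5·1+1·3=8≤22, 3·1+4·3=15≤15, objective 23.
(p,q)=(2,2): 5·2+1·2=12≤22, 3·2+4·2=14≤15, objective 22.
(p,q)=(3,1): 5·3+1·1=16≤22, 3·3+4·1=13≤15, objective 21.
No feasible integer point exceeds 23.

23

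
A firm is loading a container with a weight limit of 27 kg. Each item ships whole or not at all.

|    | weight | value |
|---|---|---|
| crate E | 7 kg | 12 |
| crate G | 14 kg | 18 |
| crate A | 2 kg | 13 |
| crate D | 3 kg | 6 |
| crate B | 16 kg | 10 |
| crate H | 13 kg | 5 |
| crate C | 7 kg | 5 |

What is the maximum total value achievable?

Take crate E, crate G, crate A, and crate D: weight 7 + 14 + 2 + 3 = 26 ≤ 27, value 12 + 18 + 13 + 6 = 49.
No other feasible combination does better.

49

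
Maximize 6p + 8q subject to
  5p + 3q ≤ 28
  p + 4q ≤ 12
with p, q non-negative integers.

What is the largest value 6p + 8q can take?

40

Relaxing integrality, the LP optimum is 41.88 at (p,q) = (4.47, 1.88), which is not an integer point.
(p,q)=(4,2): 5·4+3·2=26≤28, 1·4+4·2=12≤12, objective 40.
(p,q)=(5,1): 5·5+3·1=28≤28, 1·5+4·1=9≤12, objective 38.
Maximum is 40 at (p,q)=(4,2).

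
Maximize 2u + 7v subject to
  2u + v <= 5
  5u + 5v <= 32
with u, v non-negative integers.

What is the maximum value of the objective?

(u,v)=(0,5): 2·0+1·5=5≤5, 5·0+5·5=25≤32, objective 35.
(u,v)=(0,4): 2·0+1·4=4≤5, 5·0+5·4=20≤32, objective 28.
The best lattice point is (0,5), giving 35.

35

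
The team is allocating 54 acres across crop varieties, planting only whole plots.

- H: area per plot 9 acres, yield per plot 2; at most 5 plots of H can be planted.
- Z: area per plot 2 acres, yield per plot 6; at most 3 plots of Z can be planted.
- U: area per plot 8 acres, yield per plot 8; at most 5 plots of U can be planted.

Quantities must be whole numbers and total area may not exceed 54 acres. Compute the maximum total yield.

58

Take 3×Z and 5×U: area 46 ≤ 54, yield 3·6 + 5·8 = 58.
Z has the best ratio (6/2) and is taken to its limit of 3; remaining capacity is filled optimally with the others.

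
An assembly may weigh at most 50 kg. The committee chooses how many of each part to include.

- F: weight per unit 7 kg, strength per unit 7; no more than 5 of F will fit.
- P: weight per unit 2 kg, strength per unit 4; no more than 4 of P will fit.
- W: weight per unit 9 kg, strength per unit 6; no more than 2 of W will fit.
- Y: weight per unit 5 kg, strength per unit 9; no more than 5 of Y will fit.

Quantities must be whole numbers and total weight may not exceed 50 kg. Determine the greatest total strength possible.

75

This is a bounded integer knapsack.
Take 2×F, 4×P, and 5×Y: weight 47 ≤ 50, strength 2·7 + 4·4 + 5·9 = 75.
P has the best ratio (4/2) and is taken to its limit of 4; remaining capacity is filled optimally with the others.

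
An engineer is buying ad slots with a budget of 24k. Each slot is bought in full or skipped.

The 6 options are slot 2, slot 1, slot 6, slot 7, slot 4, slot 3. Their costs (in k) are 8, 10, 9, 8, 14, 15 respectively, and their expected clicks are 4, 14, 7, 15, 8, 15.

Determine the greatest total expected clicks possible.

This is a 0-1 knapsack instance.
Allowing fractional choices, the relaxed optimum would be about 35.0, but ad slots are indivisible.
slot 7 + slot 3: cost 8 + 15 = 23 ≤ 24, expected clicks 15 + 15 = 30.
slot 1 + slot 7: cost 10 + 8 = 18 ≤ 24, expected clicks 14 + 15 = 29.
Best is slot 7 and slot 3 with total expected clicks 30.

30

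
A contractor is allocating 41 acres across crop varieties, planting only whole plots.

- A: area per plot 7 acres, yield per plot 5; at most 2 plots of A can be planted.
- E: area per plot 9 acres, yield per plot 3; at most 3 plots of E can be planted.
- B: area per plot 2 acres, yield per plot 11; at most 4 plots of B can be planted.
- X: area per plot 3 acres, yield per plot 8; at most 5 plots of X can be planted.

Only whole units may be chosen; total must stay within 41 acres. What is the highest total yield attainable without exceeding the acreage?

This is a bounded integer knapsack.
B has the best ratio (11/2); taking only B gives at most 4×11 = 44 (stopped by the supply cap of 4).
Mixing does better — 2×A, 4×B, and 5×X: area 37 ≤ 41, yield 2·5 + 4·11 + 5·8 = 94.

94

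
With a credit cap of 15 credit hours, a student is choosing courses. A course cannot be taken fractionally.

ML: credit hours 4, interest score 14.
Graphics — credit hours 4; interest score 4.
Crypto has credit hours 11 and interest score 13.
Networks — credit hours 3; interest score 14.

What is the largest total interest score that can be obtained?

Allowing fractional choices, the relaxed optimum would be about 37.5, but courses are indivisible.
ML + Networks: credit hours 4 + 3 = 7 ≤ 15, interest score 14 + 14 = 28.
Crypto + Networks: credit hours 11 + 3 = 14 ≤ 15, interest score 13 + 14 = 27.
ML + Graphics + Networks: credit hours 4 + 4 + 3 = 11 ≤ 15, interest score 14 + 4 + 14 = 32.
Best is ML, Graphics, and Networks with total interest score 32.

32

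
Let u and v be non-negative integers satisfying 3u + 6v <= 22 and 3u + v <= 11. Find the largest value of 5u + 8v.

Relaxing integrality, the LP optimum is 32.27 at (u,v) = (2.93, 2.2), which is not an integer point.
(u,v)=(3,2) is feasible, giving 31.
(u,v)=(1,3) is feasible, giving 29.
(u,v)=(2,2) is feasible, giving 26.
(u,v)=(3,1) is feasible, giving 23.
Maximum is 31 at (u,v)=(3,2).

31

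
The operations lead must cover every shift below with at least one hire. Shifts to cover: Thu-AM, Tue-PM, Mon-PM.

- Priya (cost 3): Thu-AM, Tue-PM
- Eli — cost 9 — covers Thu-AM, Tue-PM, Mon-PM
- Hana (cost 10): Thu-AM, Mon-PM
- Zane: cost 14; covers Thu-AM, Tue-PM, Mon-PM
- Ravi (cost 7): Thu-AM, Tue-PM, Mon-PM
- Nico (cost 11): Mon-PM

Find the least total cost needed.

7

The greedy cost-per-new-shift heuristic would pick Priya and Ravi for 10, but a cheaper cover exists.
Ravi alone covers Thu-AM, Tue-PM, Mon-PM — every shift.
Total cost: 7.
No cover costs less than 7.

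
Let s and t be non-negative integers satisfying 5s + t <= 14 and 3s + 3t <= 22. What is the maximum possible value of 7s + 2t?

22

(s,t)=(2,4) is feasible, giving 22.
(s,t)=(2,3) is feasible, giving 20.
(s,t)=(1,6) is feasible, giving 19.
(s,t)=(1,5) is feasible, giving 17.
No feasible integer point exceeds 22.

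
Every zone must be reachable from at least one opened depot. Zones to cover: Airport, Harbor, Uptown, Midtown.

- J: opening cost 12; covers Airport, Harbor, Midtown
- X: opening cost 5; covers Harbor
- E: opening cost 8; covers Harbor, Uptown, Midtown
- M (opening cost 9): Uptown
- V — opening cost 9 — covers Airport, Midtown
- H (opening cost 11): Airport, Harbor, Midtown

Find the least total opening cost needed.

17

Choose E and V: together they cover Airport, Harbor, Uptown, Midtown — every zone.
Total opening cost: 8 + 9 = 17.
No cover costs less than 17.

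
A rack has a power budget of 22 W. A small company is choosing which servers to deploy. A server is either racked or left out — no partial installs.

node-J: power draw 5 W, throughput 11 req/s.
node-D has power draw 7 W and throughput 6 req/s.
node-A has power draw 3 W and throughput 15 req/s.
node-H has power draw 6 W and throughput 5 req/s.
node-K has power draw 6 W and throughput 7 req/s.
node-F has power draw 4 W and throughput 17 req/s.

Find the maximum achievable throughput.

Allowing fractional choices, the relaxed optimum would be about 53.4, but servers are indivisible.
node-J + node-D + node-A + node-F: power draw 5 + 7 + 3 + 4 = 19 ≤ 22, throughput 11 + 6 + 15 + 17 = 49.
node-J + node-A + node-K + node-F: power draw 5 + 3 + 6 + 4 = 18 ≤ 22, throughput 11 + 15 + 7 + 17 = 50.
Best is node-J, node-A, node-K, and node-F with total throughput 50.

50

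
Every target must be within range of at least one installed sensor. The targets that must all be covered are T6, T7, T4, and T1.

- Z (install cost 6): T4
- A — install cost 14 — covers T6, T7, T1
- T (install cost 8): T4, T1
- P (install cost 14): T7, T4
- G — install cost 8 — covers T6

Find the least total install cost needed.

The greedy cost-per-new-target heuristic would pick T and A for 22, but a cheaper cover exists.
Choose Z and A: together they cover T6, T7, T4, T1 — every target.
Total install cost: 6 + 14 = 20.
No cover costs less than 20.

20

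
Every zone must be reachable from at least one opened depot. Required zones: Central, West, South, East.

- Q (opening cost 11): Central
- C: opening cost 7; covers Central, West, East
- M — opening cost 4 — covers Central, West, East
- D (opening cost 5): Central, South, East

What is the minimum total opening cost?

Choose M and D: together they cover Central, West, South, East — every zone.
Total opening cost: 4 + 5 = 9.

9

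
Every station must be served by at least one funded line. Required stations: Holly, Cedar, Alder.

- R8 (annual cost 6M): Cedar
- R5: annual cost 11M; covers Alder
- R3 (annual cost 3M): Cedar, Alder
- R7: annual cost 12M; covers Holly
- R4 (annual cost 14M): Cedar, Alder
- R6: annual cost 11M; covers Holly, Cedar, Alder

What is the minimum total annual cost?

This is a weighted set-cover instance.
R6 alone covers Holly, Cedar, Alder — every station.
Total annual cost: 11.

11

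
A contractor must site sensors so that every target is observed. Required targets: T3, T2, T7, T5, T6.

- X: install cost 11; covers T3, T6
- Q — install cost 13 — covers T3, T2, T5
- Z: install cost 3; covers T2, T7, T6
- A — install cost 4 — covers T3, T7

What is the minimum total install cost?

16

This is a weighted set-cover instance.
The greedy cost-per-new-target heuristic would pick Z, A, and Q for 20, but a cheaper cover exists.
Choose Q and Z: together they cover T3, T2, T7, T5, T6 — every target.
Total install cost: 13 + 3 = 16.
No cover costs less than 16.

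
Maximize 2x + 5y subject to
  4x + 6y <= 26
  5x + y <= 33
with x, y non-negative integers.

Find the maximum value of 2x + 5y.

Relaxing integrality, the LP optimum is 21.67 at (x,y) = (0, 4.33), which is not an integer point.
(x,y)=(0,4): 4·0+6·4=24≤26, 5·0+1·4=4≤33, objective 20.
(x,y)=(1,3): 4·1+6·3=22≤26, 5·1+1·3=8≤33, objective 17.
(x,y)=(0,3): 4·0+6·3=18≤26, 5·0+1·3=3≤33, objective 15.
The best lattice point is (0,4), giving 20.

20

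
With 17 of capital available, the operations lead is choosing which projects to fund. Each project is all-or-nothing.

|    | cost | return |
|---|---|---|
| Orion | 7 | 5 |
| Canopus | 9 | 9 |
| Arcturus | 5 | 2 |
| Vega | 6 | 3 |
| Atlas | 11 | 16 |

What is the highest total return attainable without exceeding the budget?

This is a 0-1 knapsack instance.
Take Vega and Atlas: cost 6 + 11 = 17 ≤ 17, return 3 + 16 = 19.
No other feasible combination does better.

19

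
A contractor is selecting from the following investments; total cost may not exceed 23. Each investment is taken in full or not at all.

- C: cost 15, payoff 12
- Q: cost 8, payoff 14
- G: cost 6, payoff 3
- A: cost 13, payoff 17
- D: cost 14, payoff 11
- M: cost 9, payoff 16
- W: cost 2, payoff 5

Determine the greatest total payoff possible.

36

This is a 0-1 knapsack instance.
Take Q, A, and W: cost 8 + 13 + 2 = 23 ≤ 23, payoff 14 + 17 + 5 = 36.
No other feasible combination does better.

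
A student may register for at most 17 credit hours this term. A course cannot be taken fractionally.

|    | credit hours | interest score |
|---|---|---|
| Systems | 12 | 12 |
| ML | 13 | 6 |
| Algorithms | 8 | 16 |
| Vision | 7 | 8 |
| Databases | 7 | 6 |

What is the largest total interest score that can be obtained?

24

Take Algorithms and Vision: credit hours 8 + 7 = 15 ≤ 17, interest score 16 + 8 = 24.
No other feasible combination does better.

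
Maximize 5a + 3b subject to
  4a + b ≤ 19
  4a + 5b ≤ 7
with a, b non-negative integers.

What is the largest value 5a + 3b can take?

5

(a,b)=(1,0): 4·1+1·0=4≤19, 4·1+5·0=4≤7, objective 5.
(a,b)=(0,1): 4·0+1·1=1≤19, 4·0+5·1=5≤7, objective 3.
(a,b)=(0,0): 4·0+1·0=0≤19, 4·0+5·0=0≤7, objective 0.
Maximum is 5 at (a,b)=(1,0).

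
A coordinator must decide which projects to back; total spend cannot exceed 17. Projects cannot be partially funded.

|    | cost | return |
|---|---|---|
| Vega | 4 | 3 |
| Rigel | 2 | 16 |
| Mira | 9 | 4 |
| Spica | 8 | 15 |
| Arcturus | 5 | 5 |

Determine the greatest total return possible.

36

Allowing fractional choices, the relaxed optimum would be about 37.5, but projects are indivisible.
Rigel + Spica + Arcturus: cost 2 + 8 + 5 = 15 ≤ 17, return 16 + 15 + 5 = 36.
Rigel + Spica: cost 2 + 8 = 10 ≤ 17, return 16 + 15 = 31.
Vega + Rigel + Spica: cost 4 + 2 + 8 = 14 ≤ 17, return 3 + 16 + 15 = 34.
Best is Rigel, Spica, and Arcturus with total return 36.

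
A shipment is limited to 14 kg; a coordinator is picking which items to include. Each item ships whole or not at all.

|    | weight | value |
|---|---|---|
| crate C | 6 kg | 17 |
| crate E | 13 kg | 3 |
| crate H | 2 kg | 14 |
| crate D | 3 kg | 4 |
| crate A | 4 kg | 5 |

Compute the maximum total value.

36

Take crate C, crate H, and crate A: weight 6 + 2 + 4 = 12 ≤ 14, value 17 + 14 + 5 = 36.
No other feasible combination does better.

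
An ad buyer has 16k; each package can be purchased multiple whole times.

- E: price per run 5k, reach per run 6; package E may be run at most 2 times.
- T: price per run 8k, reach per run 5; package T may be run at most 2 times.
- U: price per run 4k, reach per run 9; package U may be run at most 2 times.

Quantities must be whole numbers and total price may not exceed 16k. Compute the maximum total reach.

U has the best ratio (9/4); taking only U gives at most 2×9 = 18 (stopped by the supply cap of 2).
Mixing does better — 1×E and 2×U: price 13 ≤ 16, reach 1·6 + 2·9 = 24.

24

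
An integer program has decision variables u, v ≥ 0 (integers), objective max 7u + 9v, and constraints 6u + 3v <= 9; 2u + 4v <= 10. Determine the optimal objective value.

18

(u,v)=(0,2) is feasible, giving 18.
(u,v)=(1,1) is feasible, giving 16.
(u,v)=(0,1) is feasible, giving 9.
The best lattice point is (0,2), giving 18.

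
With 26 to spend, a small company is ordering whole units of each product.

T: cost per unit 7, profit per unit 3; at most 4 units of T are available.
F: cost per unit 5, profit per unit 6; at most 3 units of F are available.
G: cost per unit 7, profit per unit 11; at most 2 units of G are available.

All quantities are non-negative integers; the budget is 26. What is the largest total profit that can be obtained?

34

This is a bounded integer knapsack.
G has the best ratio (11/7); taking only G gives at most 2×11 = 22 (stopped by the supply cap of 2).
Mixing does better — 2×F and 2×G: cost 24 ≤ 26, profit 2·6 + 2·11 = 34.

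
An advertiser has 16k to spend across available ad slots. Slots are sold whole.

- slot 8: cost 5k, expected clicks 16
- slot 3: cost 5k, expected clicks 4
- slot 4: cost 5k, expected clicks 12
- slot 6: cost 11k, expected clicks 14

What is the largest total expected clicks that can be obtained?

slot 8 + slot 3 + slot 4: cost 5 + 5 + 5 = 15 ≤ 16, expected clicks 16 + 4 + 12 = 32.
slot 8 + slot 6: cost 5 + 11 = 16 ≤ 16, expected clicks 16 + 14 = 30.
Best is slot 8, slot 3, and slot 4 with total expected clicks 32.

32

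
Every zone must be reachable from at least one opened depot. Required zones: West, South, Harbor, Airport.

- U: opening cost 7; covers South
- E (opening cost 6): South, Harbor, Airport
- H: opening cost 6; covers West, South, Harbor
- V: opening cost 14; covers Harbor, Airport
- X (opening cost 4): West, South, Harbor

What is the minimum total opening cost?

10

This is a weighted set-cover instance.
Choose E and X: together they cover West, South, Harbor, Airport — every zone.
Total opening cost: 6 + 4 = 10.
No cover costs less than 10.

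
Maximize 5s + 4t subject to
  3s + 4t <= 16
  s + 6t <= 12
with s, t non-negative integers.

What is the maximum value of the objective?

25

The continuous relaxation peaks at (5.33, 0) with value 26.67; rounding to a feasible lattice point costs some objective.
(s,t)=(5,0): 3·5+4·0=15≤16, 1·5+6·0=5≤12, objective 25.
(s,t)=(4,1): 3·4+4·1=16≤16, 1·4+6·1=10≤12, objective 24.
(s,t)=(4,0): 3·4+4·0=12≤16, 1·4+6·0=4≤12, objective 20.
No feasible integer point exceeds 25.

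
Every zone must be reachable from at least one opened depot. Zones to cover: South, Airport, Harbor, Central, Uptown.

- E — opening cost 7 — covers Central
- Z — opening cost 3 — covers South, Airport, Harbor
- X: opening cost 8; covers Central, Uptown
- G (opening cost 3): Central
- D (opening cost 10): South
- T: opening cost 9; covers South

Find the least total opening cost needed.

This is a weighted set-cover instance.
The greedy cost-per-new-zone heuristic would pick Z, G, and X for 14, but a cheaper cover exists.
Choose Z and X: together they cover South, Airport, Harbor, Central, Uptown — every zone.
Total opening cost: 3 + 8 = 11.
No cover costs less than 11.

11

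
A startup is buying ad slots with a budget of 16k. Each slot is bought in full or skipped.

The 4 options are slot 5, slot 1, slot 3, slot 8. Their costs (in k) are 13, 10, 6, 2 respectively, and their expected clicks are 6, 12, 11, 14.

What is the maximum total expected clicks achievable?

26

Allowing fractional choices, the relaxed optimum would be about 34.6, but ad slots are indivisible.
slot 1 + slot 8: cost 10 + 2 = 12 ≤ 16, expected clicks 12 + 14 = 26.
slot 3 + slot 8: cost 6 + 2 = 8 ≤ 16, expected clicks 11 + 14 = 25.
slot 1 + slot 3: cost 10 + 6 = 16 ≤ 16, expected clicks 12 + 11 = 23.
Best is slot 1 and slot 8 with total expected clicks 26.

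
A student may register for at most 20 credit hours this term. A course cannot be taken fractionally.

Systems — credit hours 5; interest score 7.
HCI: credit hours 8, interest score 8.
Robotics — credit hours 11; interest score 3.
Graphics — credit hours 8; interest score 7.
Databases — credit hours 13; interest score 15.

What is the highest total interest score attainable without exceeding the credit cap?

Take Systems and Databases: credit hours 5 + 13 = 18 ≤ 20, interest score 7 + 15 = 22.
No other feasible combination does better.

22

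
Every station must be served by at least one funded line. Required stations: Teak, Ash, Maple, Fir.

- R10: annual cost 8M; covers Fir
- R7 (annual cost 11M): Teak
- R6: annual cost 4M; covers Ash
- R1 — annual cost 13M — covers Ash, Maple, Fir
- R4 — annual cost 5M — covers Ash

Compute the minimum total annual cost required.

24

Choose R7 and R1: together they cover Teak, Ash, Maple, Fir — every station.
Total annual cost: 11 + 13 = 24.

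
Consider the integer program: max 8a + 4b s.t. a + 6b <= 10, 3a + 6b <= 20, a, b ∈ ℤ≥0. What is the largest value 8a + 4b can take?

Relaxing integrality, the LP optimum is 53.33 at (a,b) = (6.67, 0), which is not an integer point.
(a,b)=(6,0): 1·6+6·0=6≤10, 3·6+6·0=18≤20, objective 48.
(a,b)=(5,0): 1·5+6·0=5≤10, 3·5+6·0=15≤20, objective 40.
The best lattice point is (6,0), giving 48.

48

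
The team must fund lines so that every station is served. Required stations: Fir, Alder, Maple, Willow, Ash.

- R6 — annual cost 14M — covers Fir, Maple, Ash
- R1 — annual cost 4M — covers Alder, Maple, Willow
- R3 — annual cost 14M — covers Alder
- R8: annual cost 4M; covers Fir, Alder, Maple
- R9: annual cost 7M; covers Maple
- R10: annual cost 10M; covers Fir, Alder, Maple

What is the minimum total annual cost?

The greedy cost-per-new-station heuristic would pick R1, R8, and R6 for 22, but a cheaper cover exists.
Choose R6 and R1: together they cover Fir, Alder, Maple, Willow, Ash — every station.
Total annual cost: 14 + 4 = 18.
No cover costs less than 18.

18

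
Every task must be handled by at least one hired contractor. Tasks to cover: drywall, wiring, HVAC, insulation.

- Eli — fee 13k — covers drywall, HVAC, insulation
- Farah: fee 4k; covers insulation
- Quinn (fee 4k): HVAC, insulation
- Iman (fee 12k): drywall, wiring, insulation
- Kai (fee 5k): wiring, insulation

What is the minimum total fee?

16

The greedy cost-per-new-task heuristic would pick Quinn, Kai, and Iman for 21, but a cheaper cover exists.
Choose Quinn and Iman: together they cover drywall, wiring, HVAC, insulation — every task.
Total fee: 4 + 12 = 16.
No cover costs less than 16.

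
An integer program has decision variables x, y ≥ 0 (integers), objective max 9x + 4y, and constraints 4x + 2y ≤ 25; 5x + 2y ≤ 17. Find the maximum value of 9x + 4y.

The continuous relaxation peaks at (0, 8.5) with value 34.00; rounding to a feasible lattice point costs some objective.
(x,y)=(1,6): 4·1+2·6=16≤25, 5·1+2·6=17≤17, objective 33.
(x,y)=(0,8): 4·0+2·8=16≤25, 5·0+2·8=16≤17, objective 32.
(x,y)=(1,5): 4·1+2·5=14≤25, 5·1+2·5=15≤17, objective 29.
No feasible integer point exceeds 33.

33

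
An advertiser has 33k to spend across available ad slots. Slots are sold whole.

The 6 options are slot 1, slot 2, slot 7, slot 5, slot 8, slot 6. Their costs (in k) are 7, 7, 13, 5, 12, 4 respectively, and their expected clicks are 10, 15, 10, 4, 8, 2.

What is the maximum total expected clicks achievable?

Allowing fractional choices, the relaxed optimum would be about 39.7, but ad slots are indivisible.
slot 1 + slot 2 + slot 5 + slot 8: cost 7 + 7 + 5 + 12 = 31 ≤ 33, expected clicks 10 + 15 + 4 + 8 = 37.
slot 1 + slot 2 + slot 7 + slot 5: cost 7 + 7 + 13 + 5 = 32 ≤ 33, expected clicks 10 + 15 + 10 + 4 = 39.
Best is slot 1, slot 2, slot 7, and slot 5 with total expected clicks 39.

39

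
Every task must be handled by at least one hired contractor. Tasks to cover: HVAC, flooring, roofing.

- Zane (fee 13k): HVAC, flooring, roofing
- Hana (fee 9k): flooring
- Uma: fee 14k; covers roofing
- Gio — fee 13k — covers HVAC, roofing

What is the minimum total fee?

Zane alone covers HVAC, flooring, roofing — every task.
Total fee: 13.

13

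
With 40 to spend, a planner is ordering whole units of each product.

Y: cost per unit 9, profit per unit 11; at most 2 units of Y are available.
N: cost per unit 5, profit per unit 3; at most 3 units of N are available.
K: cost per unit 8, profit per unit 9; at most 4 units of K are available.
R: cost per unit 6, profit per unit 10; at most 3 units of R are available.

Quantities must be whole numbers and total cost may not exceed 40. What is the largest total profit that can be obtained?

This is a bounded integer knapsack.
R has the best ratio (10/6); taking only R gives at most 3×10 = 30 (stopped by the supply cap of 3).
Mixing does better — 1×Y, 1×N, 1×K, and 3×R: cost 40 ≤ 40, profit 1·11 + 1·3 + 1·9 + 3·10 = 53.

53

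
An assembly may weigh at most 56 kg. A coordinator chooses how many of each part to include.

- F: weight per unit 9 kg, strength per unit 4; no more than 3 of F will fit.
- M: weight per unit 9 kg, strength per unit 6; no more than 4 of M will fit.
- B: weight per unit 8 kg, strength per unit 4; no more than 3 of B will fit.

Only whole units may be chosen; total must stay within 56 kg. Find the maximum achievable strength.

M has the best ratio (6/9); taking only M gives at most 4×6 = 24 (stopped by the supply cap of 4).
Mixing does better — 4×M and 2×B: weight 52 ≤ 56, strength 4·6 + 2·4 = 32.

32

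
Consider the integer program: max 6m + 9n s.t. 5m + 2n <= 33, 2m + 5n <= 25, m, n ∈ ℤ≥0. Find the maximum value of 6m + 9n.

57

(m,n)=(5,3): 5·5+2·3=31≤33, 2·5+5·3=25≤25, objective 57.
(m,n)=(4,3): 5·4+2·3=26≤33, 2·4+5·3=23≤25, objective 51.
(m,n)=(5,2): 5·5+2·2=29≤33, 2·5+5·2=20≤25, objective 48.
The best lattice point is (5,3), giving 57.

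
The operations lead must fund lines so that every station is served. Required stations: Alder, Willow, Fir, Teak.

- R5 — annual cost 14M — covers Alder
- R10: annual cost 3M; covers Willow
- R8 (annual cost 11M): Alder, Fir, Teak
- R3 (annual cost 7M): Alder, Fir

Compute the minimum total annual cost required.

The greedy cost-per-new-station heuristic would pick R10, R3, and R8 for 21, but a cheaper cover exists.
Choose R10 and R8: together they cover Alder, Willow, Fir, Teak — every station.
Total annual cost: 3 + 11 = 14.
No cover costs less than 14.

14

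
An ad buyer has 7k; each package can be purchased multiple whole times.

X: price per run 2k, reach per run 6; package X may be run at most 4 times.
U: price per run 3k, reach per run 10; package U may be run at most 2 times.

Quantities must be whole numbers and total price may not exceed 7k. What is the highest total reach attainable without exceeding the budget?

22

2×U: price 6 ≤ 7, reach 2·10 = 20.
2×X and 1×U: price 7 ≤ 7, reach 2·6 + 1·10 = 22.
Best is 22.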